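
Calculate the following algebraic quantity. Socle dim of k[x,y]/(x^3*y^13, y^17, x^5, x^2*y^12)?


Socle = ann(m) = span of standard monomials u with x*u, y*u in I (staircase corners).
Redundant generators: x^3*y^13
Minimal generators: x^5, x^2*y^12, y^17
Corners: xy^16, x^4y^11
Socle dim=2


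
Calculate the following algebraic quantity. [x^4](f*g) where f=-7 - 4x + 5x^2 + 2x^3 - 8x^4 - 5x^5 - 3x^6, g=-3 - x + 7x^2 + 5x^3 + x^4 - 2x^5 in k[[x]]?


[x^4] = sum a_i*b_j, i+j=4
  -7*1=-7
  -4*5=-20
  5*7=35
  2*-1=-2
  -8*-3=24
Sum=30


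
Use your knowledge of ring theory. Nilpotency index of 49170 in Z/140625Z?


49170^k mod 140625:
k=1: 49170
k=2: 63900
k=3: 119250
k=4: 22500
k=5: 28125
k=6: 0
First zero at k = 6


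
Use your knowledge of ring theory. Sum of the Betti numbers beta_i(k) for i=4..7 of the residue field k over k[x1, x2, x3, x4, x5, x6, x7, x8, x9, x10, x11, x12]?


Koszul resolution: beta_i(k)=C(n,i), n=12
C(12,4)=495, C(12,5)=792, C(12,6)=924, C(12,7)=792
Sum=3003


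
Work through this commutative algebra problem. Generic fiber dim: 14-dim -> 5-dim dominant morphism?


dim(fiber)=dim(X)-dim(Y)=14-5=9


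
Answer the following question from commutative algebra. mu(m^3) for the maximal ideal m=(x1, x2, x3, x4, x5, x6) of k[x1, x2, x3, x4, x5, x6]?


Graded Nakayama: mu(m^d) = dim_k (m^d/m^(d+1)) = #degree-3 monomials in 6 vars
C(n+d-1,d)=C(8,3)=56


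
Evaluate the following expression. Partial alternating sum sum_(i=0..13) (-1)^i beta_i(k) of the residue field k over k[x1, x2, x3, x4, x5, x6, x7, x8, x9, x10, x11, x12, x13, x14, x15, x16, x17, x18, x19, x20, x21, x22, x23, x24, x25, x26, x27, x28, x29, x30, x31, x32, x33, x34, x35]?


Koszul resolution: beta_i(k)=C(n,i), n=35
sum_(i=0..p) (-1)^i C(n,i) = (-1)^p C(n-1,p)
(-1)^13*C(34,13) = (-1)^13*927983760 = -927983760


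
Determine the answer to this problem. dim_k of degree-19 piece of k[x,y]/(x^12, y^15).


k[x,y], I = (x^12, y^15), d = 19
Need i < 12 and d-i < 15.
Range: 5 <= i <= 11.
H(19) = 7


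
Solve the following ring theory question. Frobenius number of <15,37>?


gcd(15,37)=1 => F=ab-a-b=15*37-15-37=555-52=503


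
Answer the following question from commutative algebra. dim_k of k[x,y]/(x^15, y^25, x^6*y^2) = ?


k[x,y]/I, I = (x^15, y^25, x^6*y^2)
Rect: 15x25=375. Corner: (15-6)x(25-2)=207.
dim = 375-207 = 168


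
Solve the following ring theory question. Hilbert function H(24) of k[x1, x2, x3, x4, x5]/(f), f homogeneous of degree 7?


C(28,4)-C(21,4)=20475-5985=14490


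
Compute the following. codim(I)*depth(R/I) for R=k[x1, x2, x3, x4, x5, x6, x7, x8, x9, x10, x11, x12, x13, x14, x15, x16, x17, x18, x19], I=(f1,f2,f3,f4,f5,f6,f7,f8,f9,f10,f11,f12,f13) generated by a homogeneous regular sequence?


codim=13, depth=dim(R/I)=19-13=6
Product=13*6=78


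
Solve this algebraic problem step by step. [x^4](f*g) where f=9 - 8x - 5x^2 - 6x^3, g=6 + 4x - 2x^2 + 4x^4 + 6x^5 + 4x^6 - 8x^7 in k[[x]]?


[x^4] = sum a_i*b_j, i+j=4
  9*4=36
  -5*-2=10
  -6*4=-24
Sum=22


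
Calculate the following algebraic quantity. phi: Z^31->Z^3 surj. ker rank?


rank(ker) = 31-3 = 28


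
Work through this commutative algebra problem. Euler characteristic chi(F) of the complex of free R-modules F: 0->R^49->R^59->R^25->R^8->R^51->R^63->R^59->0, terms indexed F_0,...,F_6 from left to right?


chi = sum (-1)^i * rank:
(-1)^0*49=49
(-1)^1*59=-59
(-1)^2*25=25
(-1)^3*8=-8
(-1)^4*51=51
(-1)^5*63=-63
(-1)^6*59=59
chi=54


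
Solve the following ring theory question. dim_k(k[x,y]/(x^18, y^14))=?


Basis: x^i*y^j, i<18, j<14
18*14=252


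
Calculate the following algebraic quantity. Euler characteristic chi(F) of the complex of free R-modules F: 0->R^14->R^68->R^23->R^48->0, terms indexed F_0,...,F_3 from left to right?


chi = sum (-1)^i * rank:
(-1)^0*14=14
(-1)^1*68=-68
(-1)^2*23=23
(-1)^3*48=-48
chi=-79


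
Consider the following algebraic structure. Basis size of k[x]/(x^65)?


Basis: 1,x,...,x^64
dim=65


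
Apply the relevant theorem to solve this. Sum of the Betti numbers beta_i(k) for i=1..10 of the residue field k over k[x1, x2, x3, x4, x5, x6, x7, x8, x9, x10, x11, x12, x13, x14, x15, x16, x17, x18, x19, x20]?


Koszul resolution: beta_i(k)=C(n,i), n=20
C(20,1)=20, C(20,2)=190, C(20,3)=1140, C(20,4)=4845, C(20,5)=15504, C(20,6)=38760, C(20,7)=77520, C(20,8)=125970, C(20,9)=167960, C(20,10)=184756
Sum=616665


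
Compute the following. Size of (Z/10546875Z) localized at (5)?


5-primary part: 10546875=5^8*27
Size=5^8=390625


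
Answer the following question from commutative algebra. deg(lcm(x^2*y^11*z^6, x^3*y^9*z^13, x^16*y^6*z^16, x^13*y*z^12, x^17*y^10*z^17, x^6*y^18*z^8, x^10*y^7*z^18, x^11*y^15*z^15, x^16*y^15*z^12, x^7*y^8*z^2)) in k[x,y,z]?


lcm = componentwise max:
x: max(2,3,16,13,17,6,10,11,16,7)=17
y: max(11,9,6,1,10,18,7,15,15,8)=18
z: max(6,13,16,12,17,8,18,15,12,2)=18
Total=17+18+18=53


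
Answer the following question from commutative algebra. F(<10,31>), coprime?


gcd(10,31)=1 => F=ab-a-b=10*31-10-31=310-41=269


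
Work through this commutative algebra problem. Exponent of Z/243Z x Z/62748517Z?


Exponent = lcm of the cyclic orders; pairwise coprime => product.
3^5*13^7=243*62748517=15247889631


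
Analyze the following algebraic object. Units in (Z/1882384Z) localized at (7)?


Local ring = Z/117649Z.
phi(117649) = 7^5*(7-1) = 100842


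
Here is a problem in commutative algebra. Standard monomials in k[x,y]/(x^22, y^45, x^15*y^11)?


k[x,y]/I, I = (x^22, y^45, x^15*y^11)
Rect: 22x45=990. Corner: (22-15)x(45-11)=238.
dim = 990-238 = 752


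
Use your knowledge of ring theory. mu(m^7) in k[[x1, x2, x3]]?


C(n+d-1,d)=C(9,7)=36


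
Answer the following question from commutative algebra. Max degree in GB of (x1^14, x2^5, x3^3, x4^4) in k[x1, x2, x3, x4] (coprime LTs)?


Pure powers, coprime LTs => already GB.
Degrees: 14, 5, 3, 4
Max=14


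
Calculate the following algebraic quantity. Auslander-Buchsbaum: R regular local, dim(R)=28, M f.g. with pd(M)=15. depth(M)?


pd+depth=depth(R)=28
depth=28-15=13


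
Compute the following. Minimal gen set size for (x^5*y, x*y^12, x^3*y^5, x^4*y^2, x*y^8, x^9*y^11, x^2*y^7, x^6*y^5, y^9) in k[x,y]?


Remove redundant (divisible by others).
x^9*y^11 redundant.
x^6*y^5 redundant.
x*y^12 redundant.
Min: x^5*y, x^4*y^2, x^3*y^5, x^2*y^7, x*y^8, y^9
Count=6


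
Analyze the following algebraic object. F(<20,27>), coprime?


gcd(20,27)=1 => F=ab-a-b=20*27-20-27=540-47=493


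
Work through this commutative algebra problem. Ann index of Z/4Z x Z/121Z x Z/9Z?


Exponent = lcm of the cyclic orders; pairwise coprime => product.
2^2*11^2*3^2=4*121*9=4356


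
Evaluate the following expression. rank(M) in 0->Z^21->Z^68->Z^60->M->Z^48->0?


Alt sum=0:
(-1)^0*21 + (-1)^1*68 + (-1)^2*60 + (-1)^3*? + (-1)^4*48=0
rank(M)=61


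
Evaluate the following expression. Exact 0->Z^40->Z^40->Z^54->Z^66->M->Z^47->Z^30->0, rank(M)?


Alt sum=0:
(-1)^0*40 + (-1)^1*40 + (-1)^2*54 + (-1)^3*66 + (-1)^4*? + (-1)^5*47 + (-1)^6*30=0
rank(M)=29


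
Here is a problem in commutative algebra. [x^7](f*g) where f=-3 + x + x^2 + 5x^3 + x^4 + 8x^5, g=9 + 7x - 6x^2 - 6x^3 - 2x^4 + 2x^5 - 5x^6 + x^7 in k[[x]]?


[x^7] = sum a_i*b_j, i+j=7
  -3*1=-3
  1*-5=-5
  1*2=2
  5*-2=-10
  1*-6=-6
  8*-6=-48
Sum=-70


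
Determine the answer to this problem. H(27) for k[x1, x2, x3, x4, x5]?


C(d+n-1,n-1)=C(31,4)=31465


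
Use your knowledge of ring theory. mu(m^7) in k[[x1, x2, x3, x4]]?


C(n+d-1,d)=C(10,7)=120


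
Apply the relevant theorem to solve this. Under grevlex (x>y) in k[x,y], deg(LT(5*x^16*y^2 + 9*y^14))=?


LT: 5*x^16*y^2
deg_x=16, deg_y=2
Total=16+2=18


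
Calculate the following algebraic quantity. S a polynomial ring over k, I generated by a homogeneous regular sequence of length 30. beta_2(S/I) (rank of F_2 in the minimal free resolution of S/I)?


Regular sequence => Koszul complex is the minimal free resolution.
Syz_1 minimally generated by Koszul relations f_i*e_j - f_j*e_i (i<j): mu(Syz_1) = beta_2 = C(m,2) = m(m-1)/2
m=30
30*29/2 = 435


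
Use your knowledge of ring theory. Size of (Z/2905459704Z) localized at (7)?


7-primary part: 2905459704=7^9*72
Size=7^9=40353607


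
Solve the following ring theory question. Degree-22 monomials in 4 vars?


C(d+n-1,n-1)=C(25,3)=2300


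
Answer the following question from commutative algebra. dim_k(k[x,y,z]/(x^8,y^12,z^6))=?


Basis: x^iy^jz^k, i<8,j<12,k<6
8*12*6=576


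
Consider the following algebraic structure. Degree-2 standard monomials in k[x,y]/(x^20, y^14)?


k[x,y], I = (x^20, y^14), d = 2
Need i < 20 and d-i < 14.
Range: 0 <= i <= 2.
H(2) = 3


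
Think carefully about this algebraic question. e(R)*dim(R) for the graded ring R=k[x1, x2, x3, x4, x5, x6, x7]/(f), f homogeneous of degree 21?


e(R)=deg(f)=21, dim(R)=7-1=6
e*dim=21*6=126


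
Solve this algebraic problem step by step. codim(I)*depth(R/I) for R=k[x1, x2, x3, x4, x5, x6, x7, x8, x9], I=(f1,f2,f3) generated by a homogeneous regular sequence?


codim=3, depth=dim(R/I)=9-3=6
Product=3*6=18


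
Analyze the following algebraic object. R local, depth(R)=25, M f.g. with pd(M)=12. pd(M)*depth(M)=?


pd+depth=25
depth=25-12=13
pd*depth=12*13=156


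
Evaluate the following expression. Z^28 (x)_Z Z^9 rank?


rank(M(x)N) = rank(M)*rank(N)
28*9 = 252


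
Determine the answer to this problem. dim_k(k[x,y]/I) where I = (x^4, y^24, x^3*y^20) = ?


k[x,y]/I, I = (x^4, y^24, x^3*y^20)
Rect: 4x24=96. Corner: (4-3)x(24-20)=4.
dim = 96-4 = 92


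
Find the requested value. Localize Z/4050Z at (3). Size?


3-primary part: 4050=3^4*50
Size=3^4=81


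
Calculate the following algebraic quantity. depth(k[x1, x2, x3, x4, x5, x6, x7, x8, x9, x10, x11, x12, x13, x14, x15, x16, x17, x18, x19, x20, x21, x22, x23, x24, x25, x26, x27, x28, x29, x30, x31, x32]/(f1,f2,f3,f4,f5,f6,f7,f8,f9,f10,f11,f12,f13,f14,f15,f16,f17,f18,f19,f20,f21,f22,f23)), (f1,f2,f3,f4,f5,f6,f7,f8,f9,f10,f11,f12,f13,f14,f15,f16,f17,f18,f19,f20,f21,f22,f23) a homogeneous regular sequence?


depth(R)=32
depth(R/I)=32-23=9


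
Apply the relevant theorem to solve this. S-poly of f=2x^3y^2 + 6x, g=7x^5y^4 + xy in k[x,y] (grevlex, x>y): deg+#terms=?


LT(f)=2x^3y^2, LT(g)=7x^5y^4
lcm(LM)=x^5y^4
S(f,g) (scaled by 14 to clear denominators) = 7x^2y^2*f - 2*g = 42x^3y^2 - 2xy
2 terms, deg 5.
5+2=7


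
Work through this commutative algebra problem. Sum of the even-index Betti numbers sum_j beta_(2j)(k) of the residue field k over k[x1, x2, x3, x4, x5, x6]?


Koszul resolution: beta_i(k)=C(n,i), n=6
sum_even C(6,i) = 2^(n-1) = 2^5 = 32


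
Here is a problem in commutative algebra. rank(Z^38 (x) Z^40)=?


rank(M(x)N) = rank(M)*rank(N)
38*40 = 1520


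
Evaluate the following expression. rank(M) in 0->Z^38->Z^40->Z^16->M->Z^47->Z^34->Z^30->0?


Alt sum=0:
(-1)^0*38 + (-1)^1*40 + (-1)^2*16 + (-1)^3*? + (-1)^4*47 + (-1)^5*34 + (-1)^6*30=0
rank(M)=57


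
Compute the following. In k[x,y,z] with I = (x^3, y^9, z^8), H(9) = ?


Need i<3, j<9, k<8 with i+j+k=9.
For each i, j ranges over max(0,9-i-7)..min(8,9-i):
  i=0: j in [2,8] -> 7
  i=1: j in [1,8] -> 8
  i=2: j in [0,7] -> 8
H(9) = 7+8+8 = 23


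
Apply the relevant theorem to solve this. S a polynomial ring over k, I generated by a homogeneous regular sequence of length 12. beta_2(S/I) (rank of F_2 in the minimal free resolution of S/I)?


Regular sequence => Koszul complex is the minimal free resolution.
Syz_1 minimally generated by Koszul relations f_i*e_j - f_j*e_i (i<j): mu(Syz_1) = beta_2 = C(m,2) = m(m-1)/2
m=12
12*11/2 = 66


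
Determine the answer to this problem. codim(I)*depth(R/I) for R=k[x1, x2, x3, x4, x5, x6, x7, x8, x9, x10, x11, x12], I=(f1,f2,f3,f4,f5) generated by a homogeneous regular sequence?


codim=5, depth=dim(R/I)=12-5=7
Product=5*7=35


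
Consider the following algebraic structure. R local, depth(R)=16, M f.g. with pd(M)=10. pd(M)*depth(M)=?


pd+depth=16
depth=16-10=6
pd*depth=10*6=60


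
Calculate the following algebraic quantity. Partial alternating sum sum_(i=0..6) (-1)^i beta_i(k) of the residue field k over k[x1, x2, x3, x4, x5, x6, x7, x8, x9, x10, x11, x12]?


Koszul resolution: beta_i(k)=C(n,i), n=12
sum_(i=0..p) (-1)^i C(n,i) = (-1)^p C(n-1,p)
(-1)^6*C(11,6) = (-1)^6*462 = 462


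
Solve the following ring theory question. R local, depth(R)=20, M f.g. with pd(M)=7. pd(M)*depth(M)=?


pd+depth=20
depth=20-7=13
pd*depth=7*13=91


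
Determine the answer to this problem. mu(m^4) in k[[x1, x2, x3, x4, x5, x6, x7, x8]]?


C(n+d-1,d)=C(11,4)=330


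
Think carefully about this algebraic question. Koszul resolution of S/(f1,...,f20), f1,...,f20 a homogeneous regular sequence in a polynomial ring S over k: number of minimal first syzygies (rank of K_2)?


Regular sequence => Koszul complex is the minimal free resolution.
Syz_1 minimally generated by Koszul relations f_i*e_j - f_j*e_i (i<j): mu(Syz_1) = beta_2 = C(m,2) = m(m-1)/2
m=20
20*19/2 = 190


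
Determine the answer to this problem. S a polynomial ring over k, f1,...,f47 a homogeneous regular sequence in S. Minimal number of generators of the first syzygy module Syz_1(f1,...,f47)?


Regular sequence => Koszul complex is the minimal free resolution.
Syz_1 minimally generated by Koszul relations f_i*e_j - f_j*e_i (i<j): mu(Syz_1) = beta_2 = C(m,2) = m(m-1)/2
m=47
47*46/2 = 1081


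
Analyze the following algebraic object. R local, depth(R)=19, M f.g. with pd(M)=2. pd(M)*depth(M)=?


pd+depth=19
depth=19-2=17
pd*depth=2*17=34


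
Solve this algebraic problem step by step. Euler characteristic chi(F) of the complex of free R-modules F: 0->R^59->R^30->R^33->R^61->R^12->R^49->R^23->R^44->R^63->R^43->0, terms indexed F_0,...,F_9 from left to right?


chi = sum (-1)^i * rank:
(-1)^0*59=59
(-1)^1*30=-30
(-1)^2*33=33
(-1)^3*61=-61
(-1)^4*12=12
(-1)^5*49=-49
(-1)^6*23=23
(-1)^7*44=-44
(-1)^8*63=63
(-1)^9*43=-43
chi=-37


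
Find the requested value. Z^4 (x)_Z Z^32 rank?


rank(M(x)N) = rank(M)*rank(N)
4*32 = 128


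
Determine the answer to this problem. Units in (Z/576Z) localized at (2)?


Local ring = Z/64Z.
phi(64) = 2^5*(2-1) = 32


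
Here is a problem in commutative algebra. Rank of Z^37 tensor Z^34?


rank(M(x)N) = rank(M)*rank(N)
37*34 = 1258


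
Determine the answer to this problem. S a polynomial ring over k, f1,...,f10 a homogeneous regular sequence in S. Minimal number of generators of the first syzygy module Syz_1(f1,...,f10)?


Regular sequence => Koszul complex is the minimal free resolution.
Syz_1 minimally generated by Koszul relations f_i*e_j - f_j*e_i (i<j): mu(Syz_1) = beta_2 = C(m,2) = m(m-1)/2
m=10
10*9/2 = 45


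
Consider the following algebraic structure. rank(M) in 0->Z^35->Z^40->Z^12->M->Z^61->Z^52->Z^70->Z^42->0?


Alt sum=0:
(-1)^0*35 + (-1)^1*40 + (-1)^2*12 + (-1)^3*? + (-1)^4*61 + (-1)^5*52 + (-1)^6*70 + (-1)^7*42=0
rank(M)=44


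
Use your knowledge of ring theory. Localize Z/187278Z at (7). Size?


7-primary part: 187278=7^4*78
Size=7^4=2401


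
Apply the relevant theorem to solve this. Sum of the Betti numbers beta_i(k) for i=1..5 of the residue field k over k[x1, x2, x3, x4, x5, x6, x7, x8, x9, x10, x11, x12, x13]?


Koszul resolution: beta_i(k)=C(n,i), n=13
C(13,1)=13, C(13,2)=78, C(13,3)=286, C(13,4)=715, C(13,5)=1287
Sum=2379


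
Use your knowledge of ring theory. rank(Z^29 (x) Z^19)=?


rank(M(x)N) = rank(M)*rank(N)
29*19 = 551


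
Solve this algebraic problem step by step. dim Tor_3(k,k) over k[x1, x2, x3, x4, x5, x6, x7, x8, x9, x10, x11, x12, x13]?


Koszul: C(n,i)=C(13,3)=286


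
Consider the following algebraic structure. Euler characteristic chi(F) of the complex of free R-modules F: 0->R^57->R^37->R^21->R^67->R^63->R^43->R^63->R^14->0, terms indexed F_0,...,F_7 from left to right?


chi = sum (-1)^i * rank:
(-1)^0*57=57
(-1)^1*37=-37
(-1)^2*21=21
(-1)^3*67=-67
(-1)^4*63=63
(-1)^5*43=-43
(-1)^6*63=63
(-1)^7*14=-14
chi=43


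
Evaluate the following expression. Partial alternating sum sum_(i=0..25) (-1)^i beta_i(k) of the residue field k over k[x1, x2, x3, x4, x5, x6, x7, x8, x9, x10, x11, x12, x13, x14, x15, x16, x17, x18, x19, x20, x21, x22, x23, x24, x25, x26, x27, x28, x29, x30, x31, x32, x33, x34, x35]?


Koszul resolution: beta_i(k)=C(n,i), n=35
sum_(i=0..p) (-1)^i C(n,i) = (-1)^p C(n-1,p)
(-1)^25*C(34,25) = (-1)^25*52451256 = -52451256


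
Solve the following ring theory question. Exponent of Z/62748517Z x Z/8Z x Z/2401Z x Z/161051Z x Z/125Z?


Exponent = lcm of the cyclic orders; pairwise coprime => product.
13^7*2^3*7^4*11^5*5^3=62748517*8*2401*161051*125=24263813098692167000


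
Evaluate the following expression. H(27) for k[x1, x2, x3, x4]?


C(d+n-1,n-1)=C(30,3)=4060


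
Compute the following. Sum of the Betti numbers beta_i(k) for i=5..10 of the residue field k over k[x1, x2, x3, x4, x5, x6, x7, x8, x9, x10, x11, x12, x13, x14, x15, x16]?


Koszul resolution: beta_i(k)=C(n,i), n=16
C(16,5)=4368, C(16,6)=8008, C(16,7)=11440, C(16,8)=12870, C(16,9)=11440, C(16,10)=8008
Sum=56134


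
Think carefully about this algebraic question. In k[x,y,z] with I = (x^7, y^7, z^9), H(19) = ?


Need i<7, j<7, k<9 with i+j+k=19.
For each i, j ranges over max(0,19-i-8)..min(6,19-i):
  i=0: j in [11,6] -> 0
  i=1: j in [10,6] -> 0
  i=2: j in [9,6] -> 0
  i=3: j in [8,6] -> 0
  i=4: j in [7,6] -> 0
  i=5: j in [6,6] -> 1
  i=6: j in [5,6] -> 2
H(19) = 0+0+0+0+0+1+2 = 3


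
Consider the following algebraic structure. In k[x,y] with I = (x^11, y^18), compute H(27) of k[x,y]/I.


k[x,y], I = (x^11, y^18), d = 27
Need i < 11 and d-i < 18.
Range: 10 <= i <= 10.
H(27) = 1


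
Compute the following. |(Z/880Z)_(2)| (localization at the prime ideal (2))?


2-primary part: 880=2^4*55
Size=2^4=16


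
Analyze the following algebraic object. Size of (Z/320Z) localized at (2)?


2-primary part: 320=2^6*5
Size=2^6=64


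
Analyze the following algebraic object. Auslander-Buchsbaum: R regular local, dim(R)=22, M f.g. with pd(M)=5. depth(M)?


pd+depth=depth(R)=22
depth=22-5=17


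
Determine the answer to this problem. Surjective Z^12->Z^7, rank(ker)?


rank(ker) = 12-7 = 5


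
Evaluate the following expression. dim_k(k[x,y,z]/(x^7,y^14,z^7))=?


Basis: x^iy^jz^k, i<7,j<14,k<7
7*14*7=686


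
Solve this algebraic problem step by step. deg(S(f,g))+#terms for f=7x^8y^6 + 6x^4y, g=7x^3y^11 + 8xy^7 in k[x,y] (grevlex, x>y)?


LT(f)=7x^8y^6, LT(g)=7x^3y^11
lcm(LM)=x^8y^11
S(f,g) (scaled by 49 to clear denominators) = 7y^5*f - 7x^5*g = -56x^6y^7 + 42x^4y^6
2 terms, deg 13.
13+2=15


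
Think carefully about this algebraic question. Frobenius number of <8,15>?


gcd(8,15)=1 => F=ab-a-b=8*15-8-15=120-23=97


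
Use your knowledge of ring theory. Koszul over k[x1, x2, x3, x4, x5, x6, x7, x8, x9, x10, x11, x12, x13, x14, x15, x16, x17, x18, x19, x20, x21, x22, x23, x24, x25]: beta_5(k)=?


C(n,i)=C(25,5)=53130


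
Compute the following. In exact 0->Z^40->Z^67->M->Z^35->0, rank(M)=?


Alt sum=0:
(-1)^0*40 + (-1)^1*67 + (-1)^2*? + (-1)^3*35=0
rank(M)=62


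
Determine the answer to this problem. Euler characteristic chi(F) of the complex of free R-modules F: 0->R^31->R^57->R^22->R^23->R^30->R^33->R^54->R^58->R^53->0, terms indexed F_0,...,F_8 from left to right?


chi = sum (-1)^i * rank:
(-1)^0*31=31
(-1)^1*57=-57
(-1)^2*22=22
(-1)^3*23=-23
(-1)^4*30=30
(-1)^5*33=-33
(-1)^6*54=54
(-1)^7*58=-58
(-1)^8*53=53
chi=19


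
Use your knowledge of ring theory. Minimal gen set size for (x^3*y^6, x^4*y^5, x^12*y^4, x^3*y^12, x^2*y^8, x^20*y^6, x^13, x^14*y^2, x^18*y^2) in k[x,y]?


Remove redundant (divisible by others).
x^18*y^2 redundant.
x^3*y^12 redundant.
x^14*y^2 redundant.
x^20*y^6 redundant.
Min: x^13, x^12*y^4, x^4*y^5, x^3*y^6, x^2*y^8
Count=5


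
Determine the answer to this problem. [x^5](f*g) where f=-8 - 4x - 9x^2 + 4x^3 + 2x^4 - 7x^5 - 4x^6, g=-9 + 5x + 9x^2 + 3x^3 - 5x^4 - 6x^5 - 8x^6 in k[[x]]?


[x^5] = sum a_i*b_j, i+j=5
  -8*-6=48
  -4*-5=20
  -9*3=-27
  4*9=36
  2*5=10
  -7*-9=63
Sum=150


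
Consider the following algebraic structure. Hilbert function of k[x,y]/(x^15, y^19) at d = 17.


k[x,y], I = (x^15, y^19), d = 17
Need i < 15 and d-i < 19.
Range: 0 <= i <= 14.
H(17) = 15


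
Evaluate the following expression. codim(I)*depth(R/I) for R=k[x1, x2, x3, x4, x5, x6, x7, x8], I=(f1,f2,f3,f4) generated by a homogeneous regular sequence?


codim=4, depth=dim(R/I)=8-4=4
Product=4*4=16


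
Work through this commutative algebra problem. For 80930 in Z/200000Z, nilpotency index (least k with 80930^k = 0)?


80930^k mod 200000:
k=1: 80930
k=2: 64900
k=3: 157000
k=4: 10000
k=5: 100000
k=6: 0
First zero at k = 6


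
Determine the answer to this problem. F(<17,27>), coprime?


gcd(17,27)=1 => F=ab-a-b=17*27-17-27=459-44=415


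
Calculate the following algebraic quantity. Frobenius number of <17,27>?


gcd(17,27)=1 => F=ab-a-b=17*27-17-27=459-44=415


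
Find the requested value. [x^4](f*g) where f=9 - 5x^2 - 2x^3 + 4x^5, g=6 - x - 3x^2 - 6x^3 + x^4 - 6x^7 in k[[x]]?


[x^4] = sum a_i*b_j, i+j=4
  9*1=9
  -5*-3=15
  -2*-1=2
Sum=26


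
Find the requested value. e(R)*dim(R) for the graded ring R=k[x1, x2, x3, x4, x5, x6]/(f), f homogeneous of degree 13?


e(R)=deg(f)=13, dim(R)=6-1=5
e*dim=13*5=65


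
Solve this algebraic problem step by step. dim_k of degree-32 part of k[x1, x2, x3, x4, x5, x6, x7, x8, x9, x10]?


C(d+n-1,n-1)=C(41,9)=350343565


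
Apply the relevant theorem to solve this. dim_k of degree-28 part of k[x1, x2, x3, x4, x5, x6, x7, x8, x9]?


C(d+n-1,n-1)=C(36,8)=30260340


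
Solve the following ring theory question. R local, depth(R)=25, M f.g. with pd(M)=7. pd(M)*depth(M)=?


pd+depth=25
depth=25-7=18
pd*depth=7*18=126


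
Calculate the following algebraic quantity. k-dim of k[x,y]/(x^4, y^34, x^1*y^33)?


k[x,y]/I, I = (x^4, y^34, x^1*y^33)
Rect: 4x34=136. Corner: (4-1)x(34-33)=3.
dim = 136-3 = 133


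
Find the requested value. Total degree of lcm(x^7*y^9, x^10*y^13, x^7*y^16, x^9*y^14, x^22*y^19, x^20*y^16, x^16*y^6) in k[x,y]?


lcm = componentwise max:
x: max(7,10,7,9,22,20,16)=22
y: max(9,13,16,14,19,16,6)=19
Total=22+19=41


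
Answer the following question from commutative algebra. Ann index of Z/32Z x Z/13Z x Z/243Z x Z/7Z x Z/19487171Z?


Exponent = lcm of the cyclic orders; pairwise coprime => product.
2^5*13^1*3^5*7^1*11^7=32*13*243*7*19487171=13789433994336


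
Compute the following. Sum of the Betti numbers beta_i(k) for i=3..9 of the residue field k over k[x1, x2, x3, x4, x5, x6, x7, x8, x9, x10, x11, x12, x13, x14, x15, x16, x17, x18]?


Koszul resolution: beta_i(k)=C(n,i), n=18
C(18,3)=816, C(18,4)=3060, C(18,5)=8568, C(18,6)=18564, C(18,7)=31824, C(18,8)=43758, C(18,9)=48620
Sum=155210


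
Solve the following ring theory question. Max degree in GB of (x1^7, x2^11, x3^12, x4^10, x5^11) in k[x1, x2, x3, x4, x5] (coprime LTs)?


Pure powers, coprime LTs => already GB.
Degrees: 7, 11, 12, 10, 11
Max=12


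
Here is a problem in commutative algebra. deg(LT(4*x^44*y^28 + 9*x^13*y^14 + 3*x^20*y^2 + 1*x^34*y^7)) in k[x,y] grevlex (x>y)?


LT: 4*x^44*y^28
deg_x=44, deg_y=28
Total=44+28=72


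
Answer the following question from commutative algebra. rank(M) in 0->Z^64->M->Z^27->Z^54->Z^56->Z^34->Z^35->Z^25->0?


Alt sum=0:
(-1)^0*64 + (-1)^1*? + (-1)^2*27 + (-1)^3*54 + (-1)^4*56 + (-1)^5*34 + (-1)^6*35 + (-1)^7*25=0
rank(M)=69


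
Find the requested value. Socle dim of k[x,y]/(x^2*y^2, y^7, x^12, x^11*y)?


Socle = ann(m) = span of standard monomials u with x*u, y*u in I (staircase corners).
Minimal generators: x^12, x^11*y, x^2*y^2, y^7
Corners: xy^6, x^10y, x^11
Socle dim=3


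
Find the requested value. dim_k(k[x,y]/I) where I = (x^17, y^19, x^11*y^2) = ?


k[x,y]/I, I = (x^17, y^19, x^11*y^2)
Rect: 17x19=323. Corner: (17-11)x(19-2)=102.
dim = 323-102 = 221


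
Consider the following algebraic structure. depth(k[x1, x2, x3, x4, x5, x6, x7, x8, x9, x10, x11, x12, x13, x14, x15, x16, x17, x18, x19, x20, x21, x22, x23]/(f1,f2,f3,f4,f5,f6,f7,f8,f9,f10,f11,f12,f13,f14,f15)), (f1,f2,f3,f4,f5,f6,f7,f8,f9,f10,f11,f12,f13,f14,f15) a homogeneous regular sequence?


depth(R)=23
depth(R/I)=23-15=8


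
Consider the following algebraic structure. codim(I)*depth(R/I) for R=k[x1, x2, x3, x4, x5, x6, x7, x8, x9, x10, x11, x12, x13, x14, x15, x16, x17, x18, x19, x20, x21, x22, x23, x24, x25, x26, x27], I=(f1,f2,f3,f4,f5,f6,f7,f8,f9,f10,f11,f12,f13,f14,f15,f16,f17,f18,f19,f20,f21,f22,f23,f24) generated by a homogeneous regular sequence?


codim=24, depth=dim(R/I)=27-24=3
Product=24*3=72


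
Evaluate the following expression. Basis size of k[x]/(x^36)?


Basis: 1,x,...,x^35
dim=36


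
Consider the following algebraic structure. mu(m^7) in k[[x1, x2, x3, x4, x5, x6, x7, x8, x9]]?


C(n+d-1,d)=C(15,7)=6435


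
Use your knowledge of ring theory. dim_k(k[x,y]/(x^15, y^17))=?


Basis: x^i*y^j, i<15, j<17
15*17=255


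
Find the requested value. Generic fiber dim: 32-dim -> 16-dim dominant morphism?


dim(fiber)=dim(X)-dim(Y)=32-16=16


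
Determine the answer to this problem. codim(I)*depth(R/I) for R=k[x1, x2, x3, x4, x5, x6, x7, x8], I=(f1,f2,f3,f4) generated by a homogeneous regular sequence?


codim=4, depth=dim(R/I)=8-4=4
Product=4*4=16


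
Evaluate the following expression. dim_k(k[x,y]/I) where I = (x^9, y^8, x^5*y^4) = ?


k[x,y]/I, I = (x^9, y^8, x^5*y^4)
Rect: 9x8=72. Corner: (9-5)x(8-4)=16.
dim = 72-16 = 56


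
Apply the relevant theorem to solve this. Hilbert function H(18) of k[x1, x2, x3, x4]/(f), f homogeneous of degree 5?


C(21,3)-C(16,3)=1330-560=770


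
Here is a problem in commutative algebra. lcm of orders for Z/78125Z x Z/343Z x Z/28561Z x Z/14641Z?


Exponent = lcm of the cyclic orders; pairwise coprime => product.
5^7*7^3*13^4*11^4=78125*343*28561*14641=11205424151796875


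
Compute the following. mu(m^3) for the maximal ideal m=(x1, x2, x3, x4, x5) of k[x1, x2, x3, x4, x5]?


Graded Nakayama: mu(m^d) = dim_k (m^d/m^(d+1)) = #degree-3 monomials in 5 vars
C(n+d-1,d)=C(7,3)=35


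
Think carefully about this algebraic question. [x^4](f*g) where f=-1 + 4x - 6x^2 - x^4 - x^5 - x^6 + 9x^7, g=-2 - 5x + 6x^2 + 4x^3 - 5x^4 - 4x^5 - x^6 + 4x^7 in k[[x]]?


[x^4] = sum a_i*b_j, i+j=4
  -1*-5=5
  4*4=16
  -6*6=-36
  -1*-2=2
Sum=-13


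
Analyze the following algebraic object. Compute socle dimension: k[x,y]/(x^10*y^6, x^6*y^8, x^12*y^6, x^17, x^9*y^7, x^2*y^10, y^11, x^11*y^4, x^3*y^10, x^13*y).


Socle = ann(m) = span of standard monomials u with x*u, y*u in I (staircase corners).
Redundant generators: x^12*y^6, x^3*y^10
Minimal generators: x^17, x^13*y, x^11*y^4, x^10*y^6, x^9*y^7, x^6*y^8, x^2*y^10, y^11
Corners: xy^10, x^5y^9, x^8y^7, x^9y^6, x^10y^5, x^12y^3, x^16
Socle dim=7


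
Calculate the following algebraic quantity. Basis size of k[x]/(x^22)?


Basis: 1,x,...,x^21
dim=22


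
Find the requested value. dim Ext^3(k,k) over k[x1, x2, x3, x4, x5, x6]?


C(n,i)=C(6,3)=20


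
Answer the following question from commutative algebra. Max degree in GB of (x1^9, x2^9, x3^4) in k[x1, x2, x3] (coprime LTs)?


Pure powers, coprime LTs => already GB.
Degrees: 9, 9, 4
Max=9


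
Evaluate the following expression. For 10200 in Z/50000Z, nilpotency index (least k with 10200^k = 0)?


10200^k mod 50000:
k=1: 10200
k=2: 40000
k=3: 0
First zero at k = 3


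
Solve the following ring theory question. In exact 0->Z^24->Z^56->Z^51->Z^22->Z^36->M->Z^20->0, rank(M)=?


Alt sum=0:
(-1)^0*24 + (-1)^1*56 + (-1)^2*51 + (-1)^3*22 + (-1)^4*36 + (-1)^5*? + (-1)^6*20=0
rank(M)=53


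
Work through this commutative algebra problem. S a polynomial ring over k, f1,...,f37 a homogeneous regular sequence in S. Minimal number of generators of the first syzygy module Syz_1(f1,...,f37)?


Regular sequence => Koszul complex is the minimal free resolution.
Syz_1 minimally generated by Koszul relations f_i*e_j - f_j*e_i (i<j): mu(Syz_1) = beta_2 = C(m,2) = m(m-1)/2
m=37
37*36/2 = 666


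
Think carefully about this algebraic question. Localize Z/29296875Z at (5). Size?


5-primary part: 29296875=5^10*3
Size=5^10=9765625


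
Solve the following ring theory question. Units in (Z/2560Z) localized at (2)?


Local ring = Z/512Z.
phi(512) = 2^8*(2-1) = 256


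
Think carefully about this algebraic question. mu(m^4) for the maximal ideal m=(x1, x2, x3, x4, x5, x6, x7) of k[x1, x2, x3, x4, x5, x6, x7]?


Graded Nakayama: mu(m^d) = dim_k (m^d/m^(d+1)) = #degree-4 monomials in 7 vars
C(n+d-1,d)=C(10,4)=210


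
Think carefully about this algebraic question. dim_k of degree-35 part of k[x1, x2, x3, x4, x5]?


C(d+n-1,n-1)=C(39,4)=82251


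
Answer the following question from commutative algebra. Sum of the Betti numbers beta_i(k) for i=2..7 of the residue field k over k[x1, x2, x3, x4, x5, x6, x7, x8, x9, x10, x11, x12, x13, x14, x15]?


Koszul resolution: beta_i(k)=C(n,i), n=15
C(15,2)=105, C(15,3)=455, C(15,4)=1365, C(15,5)=3003, C(15,6)=5005, C(15,7)=6435
Sum=16368


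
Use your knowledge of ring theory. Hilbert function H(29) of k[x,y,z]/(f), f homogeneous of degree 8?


C(31,2)-C(23,2)=465-253=212


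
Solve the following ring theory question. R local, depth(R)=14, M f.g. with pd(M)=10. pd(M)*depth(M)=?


pd+depth=14
depth=14-10=4
pd*depth=10*4=40


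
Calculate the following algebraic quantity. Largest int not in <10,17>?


gcd(10,17)=1 => F=ab-a-b=10*17-10-17=170-27=143


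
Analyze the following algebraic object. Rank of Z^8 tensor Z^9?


rank(M(x)N) = rank(M)*rank(N)
8*9 = 72


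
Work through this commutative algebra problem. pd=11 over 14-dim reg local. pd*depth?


pd+depth=14
depth=14-11=3
pd*depth=11*3=33


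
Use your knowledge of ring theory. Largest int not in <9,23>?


gcd(9,23)=1 => F=ab-a-b=9*23-9-23=207-32=175


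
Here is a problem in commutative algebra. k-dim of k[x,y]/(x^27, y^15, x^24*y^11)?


k[x,y]/I, I = (x^27, y^15, x^24*y^11)
Rect: 27x15=405. Corner: (27-24)x(15-11)=12.
dim = 405-12 = 393


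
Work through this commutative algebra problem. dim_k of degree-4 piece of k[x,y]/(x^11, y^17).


k[x,y], I = (x^11, y^17), d = 4
Need i < 11 and d-i < 17.
Range: 0 <= i <= 4.
H(4) = 5


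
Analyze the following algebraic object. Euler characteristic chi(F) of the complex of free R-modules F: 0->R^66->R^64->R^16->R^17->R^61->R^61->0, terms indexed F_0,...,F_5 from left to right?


chi = sum (-1)^i * rank:
(-1)^0*66=66
(-1)^1*64=-64
(-1)^2*16=16
(-1)^3*17=-17
(-1)^4*61=61
(-1)^5*61=-61
chi=1


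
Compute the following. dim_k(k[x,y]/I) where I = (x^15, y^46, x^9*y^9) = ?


k[x,y]/I, I = (x^15, y^46, x^9*y^9)
Rect: 15x46=690. Corner: (15-9)x(46-9)=222.
dim = 690-222 = 468


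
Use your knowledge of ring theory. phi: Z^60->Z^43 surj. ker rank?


rank(ker) = 60-43 = 17


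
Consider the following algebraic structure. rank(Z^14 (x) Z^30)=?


rank(M(x)N) = rank(M)*rank(N)
14*30 = 420


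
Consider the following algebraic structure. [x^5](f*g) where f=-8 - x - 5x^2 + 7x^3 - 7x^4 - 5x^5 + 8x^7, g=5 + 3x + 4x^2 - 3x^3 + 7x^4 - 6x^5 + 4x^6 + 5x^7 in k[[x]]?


[x^5] = sum a_i*b_j, i+j=5
  -8*-6=48
  -1*7=-7
  -5*-3=15
  7*4=28
  -7*3=-21
  -5*5=-25
Sum=38


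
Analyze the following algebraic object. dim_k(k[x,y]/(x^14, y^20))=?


Basis: x^i*y^j, i<14, j<20
14*20=280


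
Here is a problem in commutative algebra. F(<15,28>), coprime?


gcd(15,28)=1 => F=ab-a-b=15*28-15-28=420-43=377


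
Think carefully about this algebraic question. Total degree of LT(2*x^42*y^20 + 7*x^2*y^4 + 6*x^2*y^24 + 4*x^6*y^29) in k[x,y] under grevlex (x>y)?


LT: 2*x^42*y^20
deg_x=42, deg_y=20
Total=42+20=62


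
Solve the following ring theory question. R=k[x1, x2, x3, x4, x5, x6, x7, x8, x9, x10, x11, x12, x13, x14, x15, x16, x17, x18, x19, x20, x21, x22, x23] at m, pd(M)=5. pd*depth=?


pd+depth=23
depth=23-5=18
pd*depth=5*18=90


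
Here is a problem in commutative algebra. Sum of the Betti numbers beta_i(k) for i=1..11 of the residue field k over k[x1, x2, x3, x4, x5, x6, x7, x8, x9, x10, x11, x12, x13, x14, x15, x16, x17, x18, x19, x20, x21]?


Koszul resolution: beta_i(k)=C(n,i), n=21
C(21,1)=21, C(21,2)=210, C(21,3)=1330, C(21,4)=5985, C(21,5)=20349, C(21,6)=54264, C(21,7)=116280, C(21,8)=203490, C(21,9)=293930, C(21,10)=352716, C(21,11)=352716
Sum=1401291


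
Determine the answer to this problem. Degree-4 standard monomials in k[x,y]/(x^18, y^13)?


k[x,y], I = (x^18, y^13), d = 4
Need i < 18 and d-i < 13.
Range: 0 <= i <= 4.
H(4) = 5


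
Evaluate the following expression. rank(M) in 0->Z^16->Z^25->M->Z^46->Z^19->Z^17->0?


Alt sum=0:
(-1)^0*16 + (-1)^1*25 + (-1)^2*? + (-1)^3*46 + (-1)^4*19 + (-1)^5*17=0
rank(M)=53


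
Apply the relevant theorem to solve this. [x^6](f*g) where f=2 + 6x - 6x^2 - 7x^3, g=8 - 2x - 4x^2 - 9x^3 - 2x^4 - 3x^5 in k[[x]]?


[x^6] = sum a_i*b_j, i+j=6
  6*-3=-18
  -6*-2=12
  -7*-9=63
Sum=57


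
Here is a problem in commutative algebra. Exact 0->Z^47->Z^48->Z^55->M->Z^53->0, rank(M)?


Alt sum=0:
(-1)^0*47 + (-1)^1*48 + (-1)^2*55 + (-1)^3*? + (-1)^4*53=0
rank(M)=107


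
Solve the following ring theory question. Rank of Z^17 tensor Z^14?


rank(M(x)N) = rank(M)*rank(N)
17*14 = 238


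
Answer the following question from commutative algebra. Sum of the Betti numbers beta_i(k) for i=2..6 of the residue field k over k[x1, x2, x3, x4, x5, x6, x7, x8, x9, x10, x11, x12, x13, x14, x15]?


Koszul resolution: beta_i(k)=C(n,i), n=15
C(15,2)=105, C(15,3)=455, C(15,4)=1365, C(15,5)=3003, C(15,6)=5005
Sum=9933


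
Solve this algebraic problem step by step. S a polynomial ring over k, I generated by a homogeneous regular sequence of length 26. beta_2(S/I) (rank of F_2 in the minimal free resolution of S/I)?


Regular sequence => Koszul complex is the minimal free resolution.
Syz_1 minimally generated by Koszul relations f_i*e_j - f_j*e_i (i<j): mu(Syz_1) = beta_2 = C(m,2) = m(m-1)/2
m=26
26*25/2 = 325


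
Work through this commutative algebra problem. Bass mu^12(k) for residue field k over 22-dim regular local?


C(n,i)=C(22,12)=646646


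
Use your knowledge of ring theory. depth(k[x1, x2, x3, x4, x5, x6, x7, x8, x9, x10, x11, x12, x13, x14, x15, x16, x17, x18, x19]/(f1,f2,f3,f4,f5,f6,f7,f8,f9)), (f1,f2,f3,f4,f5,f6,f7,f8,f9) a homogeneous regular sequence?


depth(R)=19
depth(R/I)=19-9=10


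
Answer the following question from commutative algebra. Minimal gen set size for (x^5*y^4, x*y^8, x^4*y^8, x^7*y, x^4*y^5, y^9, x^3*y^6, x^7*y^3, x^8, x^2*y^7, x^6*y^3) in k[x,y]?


Remove redundant (divisible by others).
x^4*y^8 redundant.
x^7*y^3 redundant.
Min: x^8, x^7*y, x^6*y^3, x^5*y^4, x^4*y^5, x^3*y^6, x^2*y^7, x*y^8, y^9
Count=9


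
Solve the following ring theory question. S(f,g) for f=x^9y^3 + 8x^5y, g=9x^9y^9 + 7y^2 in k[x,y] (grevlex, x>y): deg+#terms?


LT(f)=x^9y^3, LT(g)=9x^9y^9
lcm(LM)=x^9y^9
S(f,g) (scaled by 9 to clear denominators) = 9y^6*f - 1*g = 72x^5y^7 - 7y^2
2 terms, deg 12.
12+2=14


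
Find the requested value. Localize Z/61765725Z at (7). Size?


7-primary part: 61765725=7^7*75
Size=7^7=823543


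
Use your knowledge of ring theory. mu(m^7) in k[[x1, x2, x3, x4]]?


C(n+d-1,d)=C(10,7)=120


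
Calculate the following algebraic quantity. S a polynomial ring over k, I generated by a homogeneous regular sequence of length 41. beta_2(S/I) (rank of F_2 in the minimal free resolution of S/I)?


Regular sequence => Koszul complex is the minimal free resolution.
Syz_1 minimally generated by Koszul relations f_i*e_j - f_j*e_i (i<j): mu(Syz_1) = beta_2 = C(m,2) = m(m-1)/2
m=41
41*40/2 = 820


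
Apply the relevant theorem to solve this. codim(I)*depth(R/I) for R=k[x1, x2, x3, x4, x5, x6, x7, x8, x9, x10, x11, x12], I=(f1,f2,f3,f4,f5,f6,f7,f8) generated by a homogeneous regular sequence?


codim=8, depth=dim(R/I)=12-8=4
Product=8*4=32


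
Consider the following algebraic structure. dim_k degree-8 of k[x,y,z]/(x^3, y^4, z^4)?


Need i<3, j<4, k<4 with i+j+k=8.
For each i, j ranges over max(0,8-i-3)..min(3,8-i):
  i=0: j in [5,3] -> 0
  i=1: j in [4,3] -> 0
  i=2: j in [3,3] -> 1
H(8) = 0+0+1 = 1


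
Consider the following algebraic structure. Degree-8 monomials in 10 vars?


C(d+n-1,n-1)=C(17,9)=24310


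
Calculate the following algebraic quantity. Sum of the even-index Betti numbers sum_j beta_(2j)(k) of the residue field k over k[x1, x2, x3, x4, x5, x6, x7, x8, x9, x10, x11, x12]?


Koszul resolution: beta_i(k)=C(n,i), n=12
sum_even C(12,i) = 2^(n-1) = 2^11 = 2048


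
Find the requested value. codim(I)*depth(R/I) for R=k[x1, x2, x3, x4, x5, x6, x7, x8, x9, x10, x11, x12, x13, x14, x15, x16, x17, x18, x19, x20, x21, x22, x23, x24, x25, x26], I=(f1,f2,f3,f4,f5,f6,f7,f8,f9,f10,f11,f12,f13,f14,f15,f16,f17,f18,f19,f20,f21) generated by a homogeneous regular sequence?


codim=21, depth=dim(R/I)=26-21=5
Product=21*5=105


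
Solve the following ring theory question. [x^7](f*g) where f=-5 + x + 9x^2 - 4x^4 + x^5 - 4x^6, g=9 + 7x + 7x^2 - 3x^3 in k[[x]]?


[x^7] = sum a_i*b_j, i+j=7
  -4*-3=12
  1*7=7
  -4*7=-28
Sum=-9


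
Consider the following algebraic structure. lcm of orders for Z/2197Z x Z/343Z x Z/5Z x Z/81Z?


Exponent = lcm of the cyclic orders; pairwise coprime => product.
13^3*7^3*5^1*3^4=2197*343*5*81=305196255


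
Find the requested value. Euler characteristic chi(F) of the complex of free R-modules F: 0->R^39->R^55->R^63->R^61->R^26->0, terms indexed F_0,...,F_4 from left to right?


chi = sum (-1)^i * rank:
(-1)^0*39=39
(-1)^1*55=-55
(-1)^2*63=63
(-1)^3*61=-61
(-1)^4*26=26
chi=12


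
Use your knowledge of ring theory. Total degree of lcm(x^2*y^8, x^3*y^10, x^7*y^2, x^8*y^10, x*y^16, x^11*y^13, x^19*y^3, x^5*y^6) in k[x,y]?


lcm = componentwise max:
x: max(2,3,7,8,1,11,19,5)=19
y: max(8,10,2,10,16,13,3,6)=16
Total=19+16=35


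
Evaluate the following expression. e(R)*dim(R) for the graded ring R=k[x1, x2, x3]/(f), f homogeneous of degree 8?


e(R)=deg(f)=8, dim(R)=3-1=2
e*dim=8*2=16


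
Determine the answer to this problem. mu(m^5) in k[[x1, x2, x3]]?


C(n+d-1,d)=C(7,5)=21


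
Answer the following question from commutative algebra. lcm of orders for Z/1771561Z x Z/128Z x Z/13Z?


Exponent = lcm of the cyclic orders; pairwise coprime => product.
11^6*2^7*13^1=1771561*128*13=2947877504


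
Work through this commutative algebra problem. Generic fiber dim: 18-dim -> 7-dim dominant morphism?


dim(fiber)=dim(X)-dim(Y)=18-7=11


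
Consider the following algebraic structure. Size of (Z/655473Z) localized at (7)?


7-primary part: 655473=7^5*39
Size=7^5=16807


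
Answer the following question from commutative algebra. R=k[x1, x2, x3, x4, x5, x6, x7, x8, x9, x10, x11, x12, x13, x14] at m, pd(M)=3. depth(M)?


pd+depth=depth(R)=14
depth=14-3=11


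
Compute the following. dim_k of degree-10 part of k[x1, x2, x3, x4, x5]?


C(d+n-1,n-1)=C(14,4)=1001


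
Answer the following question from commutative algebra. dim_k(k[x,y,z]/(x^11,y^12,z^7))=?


Basis: x^iy^jz^k, i<11,j<12,k<7
11*12*7=924


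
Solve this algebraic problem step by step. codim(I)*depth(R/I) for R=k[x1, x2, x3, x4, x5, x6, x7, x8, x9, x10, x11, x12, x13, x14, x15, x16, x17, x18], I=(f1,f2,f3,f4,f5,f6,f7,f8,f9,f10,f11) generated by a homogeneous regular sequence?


codim=11, depth=dim(R/I)=18-11=7
Product=11*7=77
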